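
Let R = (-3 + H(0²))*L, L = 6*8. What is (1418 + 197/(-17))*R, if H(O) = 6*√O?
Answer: -3442896/17 ≈ -2.0252e+5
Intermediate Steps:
L = 48
R = -144 (R = (-3 + 6*√(0²))*48 = (-3 + 6*√0)*48 = (-3 + 6*0)*48 = (-3 + 0)*48 = -3*48 = -144)
(1418 + 197/(-17))*R = (1418 + 197/(-17))*(-144) = (1418 + 197*(-1/17))*(-144) = (1418 - 197/17)*(-144) = (23909/17)*(-144) = -3442896/17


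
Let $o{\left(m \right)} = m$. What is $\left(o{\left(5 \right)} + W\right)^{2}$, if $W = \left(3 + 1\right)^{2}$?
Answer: $441$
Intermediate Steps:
$W = 16$ ($W = 4^{2} = 16$)
$\left(o{\left(5 \right)} + W\right)^{2} = \left(5 + 16\right)^{2} = 21^{2} = 441$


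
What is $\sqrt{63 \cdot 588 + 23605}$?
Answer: $\sqrt{60649} \approx 246.27$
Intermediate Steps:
$\sqrt{63 \cdot 588 + 23605} = \sqrt{37044 + 23605} = \sqrt{60649}$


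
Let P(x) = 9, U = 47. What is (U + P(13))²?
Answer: 3136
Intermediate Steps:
(U + P(13))² = (47 + 9)² = 56² = 3136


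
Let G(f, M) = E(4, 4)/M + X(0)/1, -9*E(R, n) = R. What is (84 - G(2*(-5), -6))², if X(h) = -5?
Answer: 5764801/729 ≈ 7907.8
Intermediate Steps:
E(R, n) = -R/9
G(f, M) = -5 - 4/(9*M) (G(f, M) = (-⅑*4)/M - 5/1 = -4/(9*M) - 5*1 = -4/(9*M) - 5 = -5 - 4/(9*M))
(84 - G(2*(-5), -6))² = (84 - (-5 - 4/9/(-6)))² = (84 - (-5 - 4/9*(-⅙)))² = (84 - (-5 + 2/27))² = (84 - 1*(-133/27))² = (84 + 133/27)² = (2401/27)² = 5764801/729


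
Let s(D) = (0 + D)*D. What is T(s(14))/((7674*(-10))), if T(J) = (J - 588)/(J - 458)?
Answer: -49/2513235 ≈ -1.9497e-5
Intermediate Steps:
s(D) = D**2 (s(D) = D*D = D**2)
T(J) = (-588 + J)/(-458 + J)
T(s(14))/((7674*(-10))) = ((-588 + 14**2)/(-458 + 14**2))/((7674*(-10))) = ((-588 + 196)/(-458 + 196))/(-76740) = (-392/(-262))*(-1/76740) = -1/262*(-392)*(-1/76740) = (196/131)*(-1/76740) = -49/2513235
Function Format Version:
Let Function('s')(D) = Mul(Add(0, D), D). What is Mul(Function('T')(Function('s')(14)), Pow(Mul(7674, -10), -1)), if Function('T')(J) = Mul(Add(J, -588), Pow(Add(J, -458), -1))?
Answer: Rational(-49, 2513235) ≈ -1.9497e-5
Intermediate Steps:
Function('s')(D) = Pow(D, 2) (Function('s')(D) = Mul(D, D) = Pow(D, 2))
Function('T')(J) = Mul(Pow(Add(-458, J), -1), Add(-588, J)) (Function('T')(J) = Mul(Add(-588, J), Pow(Add(-458, J), -1)) = Mul(Pow(Add(-458, J), -1), Add(-588, J)))
Mul(Function('T')(Function('s')(14)), Pow(Mul(7674, -10), -1)) = Mul(Mul(Pow(Add(-458, Pow(14, 2)), -1), Add(-588, Pow(14, 2))), Pow(Mul(7674, -10), -1)) = Mul(Mul(Pow(Add(-458, 196), -1), Add(-588, 196)), Pow(-76740, -1)) = Mul(Mul(Pow(-262, -1), -392), Rational(-1, 76740)) = Mul(Mul(Rational(-1, 262), -392), Rational(-1, 76740)) = Mul(Rational(196, 131), Rational(-1, 76740)) = Rational(-49, 2513235)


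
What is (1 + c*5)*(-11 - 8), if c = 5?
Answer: -494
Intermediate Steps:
(1 + c*5)*(-11 - 8) = (1 + 5*5)*(-11 - 8) = (1 + 25)*(-19) = 26*(-19) = -494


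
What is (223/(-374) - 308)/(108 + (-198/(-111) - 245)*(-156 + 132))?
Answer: -4270355/82269528 ≈ -0.051907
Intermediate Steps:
(223/(-374) - 308)/(108 + (-198/(-111) - 245)*(-156 + 132)) = (223*(-1/374) - 308)/(108 + (-198*(-1/111) - 245)*(-24)) = (-223/374 - 308)/(108 + (66/37 - 245)*(-24)) = -115415/(374*(108 - 8999/37*(-24))) = -115415/(374*(108 + 215976/37)) = -115415/(374*219972/37) = -115415/374*37/219972 = -4270355/82269528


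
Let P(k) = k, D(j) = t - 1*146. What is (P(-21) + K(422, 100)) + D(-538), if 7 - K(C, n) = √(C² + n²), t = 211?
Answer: 51 - 2*√47021 ≈ -382.69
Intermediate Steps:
D(j) = 65 (D(j) = 211 - 1*146 = 211 - 146 = 65)
K(C, n) = 7 - √(C² + n²)
(P(-21) + K(422, 100)) + D(-538) = (-21 + (7 - √(422² + 100²))) + 65 = (-21 + (7 - √(178084 + 10000))) + 65 = (-21 + (7 - √188084)) + 65 = (-21 + (7 - 2*√47021)) + 65 = (-14 - 2*√47021) + 65 = 51 - 2*√47021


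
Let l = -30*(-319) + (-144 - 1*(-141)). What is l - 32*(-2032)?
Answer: 74591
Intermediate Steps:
l = 9567 (l = 9570 + (-144 + 141) = 9570 - 3 = 9567)
l - 32*(-2032) = 9567 - 32*(-2032) = 9567 + 65024 = 74591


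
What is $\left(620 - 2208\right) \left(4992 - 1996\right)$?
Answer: $-4757648$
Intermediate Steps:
$\left(620 - 2208\right) \left(4992 - 1996\right) = \left(-1588\right) 2996 = -4757648$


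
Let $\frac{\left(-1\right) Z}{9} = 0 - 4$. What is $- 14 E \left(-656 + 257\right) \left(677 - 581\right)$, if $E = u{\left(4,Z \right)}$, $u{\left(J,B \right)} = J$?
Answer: $2145024$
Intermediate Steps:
$Z = 36$ ($Z = - 9 \left(0 - 4\right) = \left(-9\right) \left(-4\right) = 36$)
$E = 4$
$- 14 E \left(-656 + 257\right) \left(677 - 581\right) = \left(-14\right) 4 \left(-656 + 257\right) \left(677 - 581\right) = - 56 \left(\left(-399\right) 96\right) = \left(-56\right) \left(-38304\right) = 2145024$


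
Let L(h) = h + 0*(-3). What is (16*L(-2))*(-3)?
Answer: 96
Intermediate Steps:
L(h) = h (L(h) = h + 0 = h)
(16*L(-2))*(-3) = (16*(-2))*(-3) = -32*(-3) = 96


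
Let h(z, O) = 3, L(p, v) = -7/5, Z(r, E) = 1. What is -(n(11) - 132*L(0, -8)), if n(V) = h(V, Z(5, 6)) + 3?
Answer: -954/5 ≈ -190.80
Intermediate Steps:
L(p, v) = -7/5 (L(p, v) = -7*1/5 = -7/5)
n(V) = 6 (n(V) = 3 + 3 = 6)
-(n(11) - 132*L(0, -8)) = -(6 - 132*(-7/5)) = -(6 + 924/5) = -1*954/5 = -954/5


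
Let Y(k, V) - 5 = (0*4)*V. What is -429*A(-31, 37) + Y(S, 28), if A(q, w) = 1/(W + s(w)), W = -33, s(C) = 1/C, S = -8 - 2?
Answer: 21973/1220 ≈ 18.011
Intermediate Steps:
S = -10
Y(k, V) = 5 (Y(k, V) = 5 + (0*4)*V = 5 + 0*V = 5 + 0 = 5)
A(q, w) = 1/(-33 + 1/w)
-429*A(-31, 37) + Y(S, 28) = -(-429)*37/(-1 + 33*37) + 5 = -(-429)*37/(-1 + 1221) + 5 = -(-429)*37/1220 + 5 = -429*(-37/1220) + 5 = 15873/1220 + 5 = 21973/1220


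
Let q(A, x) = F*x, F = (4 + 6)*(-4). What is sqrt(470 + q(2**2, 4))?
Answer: sqrt(310) ≈ 17.607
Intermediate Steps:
F = -40 (F = 10*(-4) = -40)
q(A, x) = -40*x
sqrt(470 + q(2**2, 4)) = sqrt(470 - 40*4) = sqrt(470 - 160) = sqrt(310)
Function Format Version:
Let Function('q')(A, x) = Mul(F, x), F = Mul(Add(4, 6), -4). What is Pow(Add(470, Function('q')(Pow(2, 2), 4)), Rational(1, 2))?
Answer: Pow(310, Rational(1, 2)) ≈ 17.607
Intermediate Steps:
F = -40 (F = Mul(10, -4) = -40)
Function('q')(A, x) = Mul(-40, x)
Pow(Add(470, Function('q')(Pow(2, 2), 4)), Rational(1, 2)) = Pow(Add(470, Mul(-40, 4)), Rational(1, 2)) = Pow(Add(470, -160), Rational(1, 2)) = Pow(310, Rational(1, 2))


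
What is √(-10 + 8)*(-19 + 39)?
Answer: 20*I*√2 ≈ 28.284*I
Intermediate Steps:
√(-10 + 8)*(-19 + 39) = √(-2)*20 = (I*√2)*20 = 20*I*√2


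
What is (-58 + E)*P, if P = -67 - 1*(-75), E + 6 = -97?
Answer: -1288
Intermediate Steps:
E = -103 (E = -6 - 97 = -103)
P = 8 (P = -67 + 75 = 8)
(-58 + E)*P = (-58 - 103)*8 = -161*8 = -1288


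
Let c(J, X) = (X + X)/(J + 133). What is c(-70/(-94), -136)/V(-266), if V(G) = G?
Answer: 3196/418019 ≈ 0.0076456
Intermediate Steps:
c(J, X) = 2*X/(133 + J) (c(J, X) = (2*X)/(133 + J) = 2*X/(133 + J))
c(-70/(-94), -136)/V(-266) = (2*(-136)/(133 - 70/(-94)))/(-266) = (2*(-136)/(133 - 70*(-1/94)))*(-1/266) = (2*(-136)/(133 + 35/47))*(-1/266) = (2*(-136)/(6286/47))*(-1/266) = (2*(-136)*(47/6286))*(-1/266) = -6392/3143*(-1/266) = 3196/418019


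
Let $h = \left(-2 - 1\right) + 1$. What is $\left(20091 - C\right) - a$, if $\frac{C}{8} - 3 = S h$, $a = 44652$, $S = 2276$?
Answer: $11831$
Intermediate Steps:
$h = -2$ ($h = -3 + 1 = -2$)
$C = -36392$ ($C = 24 + 8 \cdot 2276 \left(-2\right) = 24 + 8 \left(-4552\right) = 24 - 36416 = -36392$)
$\left(20091 - C\right) - a = \left(20091 - -36392\right) - 44652 = \left(20091 + 36392\right) - 44652 = 56483 - 44652 = 11831$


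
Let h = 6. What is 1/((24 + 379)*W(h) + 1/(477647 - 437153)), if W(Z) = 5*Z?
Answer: 40494/489572461 ≈ 8.2713e-5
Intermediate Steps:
1/((24 + 379)*W(h) + 1/(477647 - 437153)) = 1/((24 + 379)*(5*6) + 1/(477647 - 437153)) = 1/(403*30 + 1/40494) = 1/(12090 + 1/40494) = 1/(489572461/40494) = 40494/489572461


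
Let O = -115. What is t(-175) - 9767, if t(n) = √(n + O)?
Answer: -9767 + I*√290 ≈ -9767.0 + 17.029*I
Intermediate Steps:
t(n) = √(-115 + n) (t(n) = √(n - 115) = √(-115 + n))
t(-175) - 9767 = √(-115 - 175) - 9767 = √(-290) - 9767 = I*√290 - 9767 = -9767 + I*√290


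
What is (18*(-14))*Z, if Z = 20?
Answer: -5040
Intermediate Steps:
(18*(-14))*Z = (18*(-14))*20 = -252*20 = -5040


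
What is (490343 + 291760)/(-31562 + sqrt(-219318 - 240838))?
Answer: -12342367443/498310000 - 782103*I*sqrt(115039)/498310000 ≈ -24.768 - 0.53234*I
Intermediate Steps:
(490343 + 291760)/(-31562 + sqrt(-219318 - 240838)) = 782103/(-31562 + sqrt(-460156)) = 782103/(-31562 + 2*I*sqrt(115039))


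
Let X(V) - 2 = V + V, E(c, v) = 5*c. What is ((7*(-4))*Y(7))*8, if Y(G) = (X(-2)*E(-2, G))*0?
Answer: 0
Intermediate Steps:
X(V) = 2 + 2*V (X(V) = 2 + (V + V) = 2 + 2*V)
Y(G) = 0 (Y(G) = ((2 + 2*(-2))*(5*(-2)))*0 = ((2 - 4)*(-10))*0 = -2*(-10)*0 = 20*0 = 0)
((7*(-4))*Y(7))*8 = ((7*(-4))*0)*8 = -28*0*8 = 0*8 = 0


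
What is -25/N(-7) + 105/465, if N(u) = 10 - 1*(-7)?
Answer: -656/527 ≈ -1.2448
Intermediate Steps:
N(u) = 17 (N(u) = 10 + 7 = 17)
-25/N(-7) + 105/465 = -25/17 + 105/465 = -25*1/17 + 105*(1/465) = -25/17 + 7/31 = -656/527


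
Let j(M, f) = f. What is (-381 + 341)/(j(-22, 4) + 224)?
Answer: -10/57 ≈ -0.17544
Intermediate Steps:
(-381 + 341)/(j(-22, 4) + 224) = (-381 + 341)/(4 + 224) = -40/228 = -40*1/228 = -10/57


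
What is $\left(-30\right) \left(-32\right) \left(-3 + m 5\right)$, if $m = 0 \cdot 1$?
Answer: $-2880$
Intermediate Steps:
$m = 0$
$\left(-30\right) \left(-32\right) \left(-3 + m 5\right) = \left(-30\right) \left(-32\right) \left(-3 + 0 \cdot 5\right) = 960 \left(-3 + 0\right) = 960 \left(-3\right) = -2880$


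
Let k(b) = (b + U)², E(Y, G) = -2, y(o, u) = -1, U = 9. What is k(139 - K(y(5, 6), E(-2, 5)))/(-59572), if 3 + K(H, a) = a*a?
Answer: -21609/59572 ≈ -0.36274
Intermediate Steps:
K(H, a) = -3 + a² (K(H, a) = -3 + a*a = -3 + a²)
k(b) = (9 + b)² (k(b) = (b + 9)² = (9 + b)²)
k(139 - K(y(5, 6), E(-2, 5)))/(-59572) = (9 + (139 - (-3 + (-2)²)))²/(-59572) = (9 + (139 - (-3 + 4)))²*(-1/59572) = (9 + (139 - 1*1))²*(-1/59572) = (9 + (139 - 1))²*(-1/59572) = (9 + 138)²*(-1/59572) = 147²*(-1/59572) = 21609*(-1/59572) = -21609/59572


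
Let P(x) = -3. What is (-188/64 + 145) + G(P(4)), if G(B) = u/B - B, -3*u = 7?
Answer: 21001/144 ≈ 145.84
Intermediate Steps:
u = -7/3 (u = -1/3*7 = -7/3 ≈ -2.3333)
G(B) = -B - 7/(3*B) (G(B) = -7/(3*B) - B = -B - 7/(3*B))
(-188/64 + 145) + G(P(4)) = (-188/64 + 145) + (-1*(-3) - 7/3/(-3)) = (-188*1/64 + 145) + (3 - 7/3*(-1/3)) = (-47/16 + 145) + (3 + 7/9) = 2273/16 + 34/9 = 21001/144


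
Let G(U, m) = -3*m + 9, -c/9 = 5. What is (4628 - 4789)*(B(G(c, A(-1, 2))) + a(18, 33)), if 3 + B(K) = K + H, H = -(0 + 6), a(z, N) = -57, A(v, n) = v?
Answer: 8694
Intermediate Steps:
c = -45 (c = -9*5 = -45)
H = -6 (H = -1*6 = -6)
G(U, m) = 9 - 3*m
B(K) = -9 + K (B(K) = -3 + (K - 6) = -3 + (-6 + K) = -9 + K)
(4628 - 4789)*(B(G(c, A(-1, 2))) + a(18, 33)) = (4628 - 4789)*((-9 + (9 - 3*(-1))) - 57) = -161*((-9 + (9 + 3)) - 57) = -161*((-9 + 12) - 57) = -161*(3 - 57) = -161*(-54) = 8694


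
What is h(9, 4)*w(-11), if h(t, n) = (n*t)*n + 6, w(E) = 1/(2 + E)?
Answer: -50/3 ≈ -16.667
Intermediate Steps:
h(t, n) = 6 + t*n**2 (h(t, n) = t*n**2 + 6 = 6 + t*n**2)
h(9, 4)*w(-11) = (6 + 9*4**2)/(2 - 11) = (6 + 9*16)/(-9) = (6 + 144)*(-1/9) = 150*(-1/9) = -50/3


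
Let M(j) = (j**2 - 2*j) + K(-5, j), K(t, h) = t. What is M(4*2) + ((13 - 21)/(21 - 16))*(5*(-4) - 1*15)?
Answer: 99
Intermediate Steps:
M(j) = -5 + j**2 - 2*j (M(j) = (j**2 - 2*j) - 5 = -5 + j**2 - 2*j)
M(4*2) + ((13 - 21)/(21 - 16))*(5*(-4) - 1*15) = (-5 + (4*2)**2 - 8*2) + ((13 - 21)/(21 - 16))*(5*(-4) - 1*15) = (-5 + 8**2 - 2*8) + (-8/5)*(-20 - 15) = (-5 + 64 - 16) - 8*1/5*(-35) = 43 - 8/5*(-35) = 43 + 56 = 99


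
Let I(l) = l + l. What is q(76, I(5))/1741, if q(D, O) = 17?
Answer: 17/1741 ≈ 0.0097645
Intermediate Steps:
I(l) = 2*l
q(76, I(5))/1741 = 17/1741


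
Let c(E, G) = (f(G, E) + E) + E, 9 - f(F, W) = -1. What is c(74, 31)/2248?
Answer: 79/1124 ≈ 0.070285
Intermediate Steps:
f(F, W) = 10 (f(F, W) = 9 - 1*(-1) = 9 + 1 = 10)
c(E, G) = 10 + 2*E (c(E, G) = (10 + E) + E = 10 + 2*E)
c(74, 31)/2248 = (10 + 2*74)/2248 = (10 + 148)*(1/2248) = 158*(1/2248) = 79/1124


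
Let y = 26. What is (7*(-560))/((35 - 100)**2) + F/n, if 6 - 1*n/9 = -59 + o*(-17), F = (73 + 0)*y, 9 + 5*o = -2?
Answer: 3522661/524745 ≈ 6.7131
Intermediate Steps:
o = -11/5 (o = -9/5 + (1/5)*(-2) = -9/5 - 2/5 = -11/5 ≈ -2.2000)
F = 1898 (F = (73 + 0)*26 = 73*26 = 1898)
n = 1242/5 (n = 54 - 9*(-59 - 11/5*(-17)) = 54 - 9*(-59 + 187/5) = 54 - 9*(-108/5) = 54 + 972/5 = 1242/5 ≈ 248.40)
(7*(-560))/((35 - 100)**2) + F/n = (7*(-560))/((35 - 100)**2) + 1898/(1242/5) = -3920/((-65)**2) + 1898*(5/1242) = -3920/4225 + 4745/621 = -3920*1/4225 + 4745/621 = -784/845 + 4745/621 = 3522661/524745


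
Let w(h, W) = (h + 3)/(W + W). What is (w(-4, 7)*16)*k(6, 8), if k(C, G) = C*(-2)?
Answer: 96/7 ≈ 13.714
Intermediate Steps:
k(C, G) = -2*C
w(h, W) = (3 + h)/(2*W) (w(h, W) = (3 + h)/((2*W)) = (3 + h)*(1/(2*W)) = (3 + h)/(2*W))
(w(-4, 7)*16)*k(6, 8) = (((½)*(3 - 4)/7)*16)*(-2*6) = (((½)*(⅐)*(-1))*16)*(-12) = -1/14*16*(-12) = -8/7*(-12) = 96/7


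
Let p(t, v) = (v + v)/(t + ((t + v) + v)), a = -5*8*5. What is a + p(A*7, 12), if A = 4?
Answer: -1997/10 ≈ -199.70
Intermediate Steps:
a = -200 (a = -40*5 = -200)
p(t, v) = 2*v/(2*t + 2*v) (p(t, v) = (2*v)/(t + (t + 2*v)) = (2*v)/(2*t + 2*v) = 2*v/(2*t + 2*v))
a + p(A*7, 12) = -200 + 12/(4*7 + 12) = -200 + 12/(28 + 12) = -200 + 12/40 = -200 + 12*(1/40) = -200 + 3/10 = -1997/10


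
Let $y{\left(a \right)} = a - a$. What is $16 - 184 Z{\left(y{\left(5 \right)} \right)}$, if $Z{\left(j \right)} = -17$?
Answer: $3144$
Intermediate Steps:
$y{\left(a \right)} = 0$
$16 - 184 Z{\left(y{\left(5 \right)} \right)} = 16 - -3128 = 16 + 3128 = 3144$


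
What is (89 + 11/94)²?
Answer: 70174129/8836 ≈ 7941.8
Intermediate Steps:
(89 + 11/94)² = (8377/94)² = 70174129/8836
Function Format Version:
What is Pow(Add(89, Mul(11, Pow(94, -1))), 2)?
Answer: Rational(70174129, 8836) ≈ 7941.8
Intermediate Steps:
Pow(Add(89, Mul(11, Pow(94, -1))), 2) = Pow(Add(89, Mul(11, Rational(1, 94))), 2) = Pow(Add(89, Rational(11, 94)), 2) = Pow(Rational(8377, 94), 2) = Rational(70174129, 8836)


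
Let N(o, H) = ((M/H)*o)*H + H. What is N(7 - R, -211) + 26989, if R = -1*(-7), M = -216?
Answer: 26778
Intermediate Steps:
R = 7
N(o, H) = H - 216*o (N(o, H) = ((-216/H)*o)*H + H = (-216*o/H)*H + H = -216*o + H = H - 216*o)
N(7 - R, -211) + 26989 = (-211 - 216*(7 - 1*7)) + 26989 = (-211 - 216*(7 - 7)) + 26989 = (-211 - 216*0) + 26989 = (-211 + 0) + 26989 = -211 + 26989 = 26778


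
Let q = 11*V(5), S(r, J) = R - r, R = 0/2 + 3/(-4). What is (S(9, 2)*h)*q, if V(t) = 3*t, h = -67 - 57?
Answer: 199485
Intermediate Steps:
h = -124
R = -¾ (R = 0*(½) + 3*(-¼) = 0 - ¾ = -¾ ≈ -0.75000)
S(r, J) = -¾ - r
q = 165 (q = 11*(3*5) = 11*15 = 165)
(S(9, 2)*h)*q = ((-¾ - 1*9)*(-124))*165 = ((-¾ - 9)*(-124))*165 = -39/4*(-124)*165 = 1209*165 = 199485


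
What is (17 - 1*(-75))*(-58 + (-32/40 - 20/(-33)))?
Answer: -883384/165 ≈ -5353.8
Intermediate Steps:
(17 - 1*(-75))*(-58 + (-32/40 - 20/(-33))) = (17 + 75)*(-58 + (-32*1/40 - 20*(-1/33))) = 92*(-58 + (-⅘ + 20/33)) = 92*(-58 - 32/165) = 92*(-9602/165) = -883384/165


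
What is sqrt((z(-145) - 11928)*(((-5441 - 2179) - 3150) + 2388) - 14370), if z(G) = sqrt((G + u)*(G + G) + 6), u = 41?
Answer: sqrt(99966126 - 8382*sqrt(30166)) ≈ 9925.2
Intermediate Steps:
z(G) = sqrt(6 + 2*G*(41 + G)) (z(G) = sqrt((G + 41)*(G + G) + 6) = sqrt((41 + G)*(2*G) + 6) = sqrt(2*G*(41 + G) + 6) = sqrt(6 + 2*G*(41 + G)))
sqrt((z(-145) - 11928)*(((-5441 - 2179) - 3150) + 2388) - 14370) = sqrt((sqrt(6 + 2*(-145)**2 + 82*(-145)) - 11928)*(((-5441 - 2179) - 3150) + 2388) - 14370) = sqrt((sqrt(6 + 2*21025 - 11890) - 11928)*((-7620 - 3150) + 2388) - 14370) = sqrt((sqrt(6 + 42050 - 11890) - 11928)*(-10770 + 2388) - 14370) = sqrt((sqrt(30166) - 11928)*(-8382) - 14370) = sqrt((-11928 + sqrt(30166))*(-8382) - 14370) = sqrt((99980496 - 8382*sqrt(30166)) - 14370) = sqrt(99966126 - 8382*sqrt(30166))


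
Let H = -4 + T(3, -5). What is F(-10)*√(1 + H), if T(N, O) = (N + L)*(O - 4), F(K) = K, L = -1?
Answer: -10*I*√21 ≈ -45.826*I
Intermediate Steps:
T(N, O) = (-1 + N)*(-4 + O) (T(N, O) = (N - 1)*(O - 4) = (-1 + N)*(-4 + O))
H = -22 (H = -4 + (4 - 1*(-5) - 4*3 + 3*(-5)) = -4 + (4 + 5 - 12 - 15) = -4 - 18 = -22)
F(-10)*√(1 + H) = -10*√(1 - 22) = -10*I*√21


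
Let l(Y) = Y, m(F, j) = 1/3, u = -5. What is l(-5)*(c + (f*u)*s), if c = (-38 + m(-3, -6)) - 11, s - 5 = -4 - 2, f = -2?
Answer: 880/3 ≈ 293.33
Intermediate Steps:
m(F, j) = ⅓
s = -1 (s = 5 + (-4 - 2) = 5 - 6 = -1)
c = -146/3 (c = (-38 + ⅓) - 11 = -113/3 - 11 = -146/3 ≈ -48.667)
l(-5)*(c + (f*u)*s) = -5*(-146/3 - 2*(-5)*(-1)) = -5*(-146/3 + 10*(-1)) = -5*(-146/3 - 10) = -5*(-176/3) = 880/3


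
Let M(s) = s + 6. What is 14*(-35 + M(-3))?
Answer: -448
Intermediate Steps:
M(s) = 6 + s
14*(-35 + M(-3)) = 14*(-35 + (6 - 3)) = 14*(-35 + 3) = 14*(-32) = -448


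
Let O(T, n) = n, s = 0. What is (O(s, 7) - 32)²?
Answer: 625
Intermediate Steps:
(O(s, 7) - 32)² = (7 - 32)² = (-25)² = 625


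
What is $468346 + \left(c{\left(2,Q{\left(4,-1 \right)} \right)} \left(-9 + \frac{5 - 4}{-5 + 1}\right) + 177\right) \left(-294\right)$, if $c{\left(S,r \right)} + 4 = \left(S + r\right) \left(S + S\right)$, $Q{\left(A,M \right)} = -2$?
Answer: $405430$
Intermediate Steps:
$c{\left(S,r \right)} = -4 + 2 S \left(S + r\right)$ ($c{\left(S,r \right)} = -4 + \left(S + r\right) \left(S + S\right) = -4 + \left(S + r\right) 2 S = -4 + 2 S \left(S + r\right)$)
$468346 + \left(c{\left(2,Q{\left(4,-1 \right)} \right)} \left(-9 + \frac{5 - 4}{-5 + 1}\right) + 177\right) \left(-294\right) = 468346 + \left(\left(-4 + 2 \cdot 2^{2} + 2 \cdot 2 \left(-2\right)\right) \left(-9 + \frac{5 - 4}{-5 + 1}\right) + 177\right) \left(-294\right) = 468346 + \left(\left(-4 + 2 \cdot 4 - 8\right) \left(-9 + 1 \frac{1}{-4}\right) + 177\right) \left(-294\right) = 468346 + \left(\left(-4 + 8 - 8\right) \left(-9 + 1 \left(- \frac{1}{4}\right)\right) + 177\right) \left(-294\right) = 468346 + \left(- 4 \left(-9 - \frac{1}{4}\right) + 177\right) \left(-294\right) = 468346 + \left(\left(-4\right) \left(- \frac{37}{4}\right) + 177\right) \left(-294\right) = 468346 + \left(37 + 177\right) \left(-294\right) = 468346 + 214 \left(-294\right) = 468346 - 62916 = 405430$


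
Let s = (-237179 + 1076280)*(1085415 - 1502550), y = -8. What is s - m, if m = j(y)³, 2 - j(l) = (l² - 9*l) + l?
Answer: -350016395259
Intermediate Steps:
j(l) = 2 - l² + 8*l (j(l) = 2 - ((l² - 9*l) + l) = 2 - (l² - 8*l) = 2 + (-l² + 8*l) = 2 - l² + 8*l)
m = -2000376 (m = (2 - 1*(-8)² + 8*(-8))³ = (2 - 1*64 - 64)³ = (2 - 64 - 64)³ = (-126)³ = -2000376)
s = -350018395635 (s = 839101*(-417135) = -350018395635)
s - m = -350018395635 - 1*(-2000376) = -350018395635 + 2000376 = -350016395259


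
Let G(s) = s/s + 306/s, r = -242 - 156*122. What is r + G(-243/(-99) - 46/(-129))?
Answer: -76445783/3989 ≈ -19164.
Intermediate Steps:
r = -19274 (r = -242 - 19032 = -19274)
G(s) = 1 + 306/s
r + G(-243/(-99) - 46/(-129)) = -19274 + (306 + (-243/(-99) - 46/(-129)))/(-243/(-99) - 46/(-129)) = -19274 + (306 + (-243*(-1/99) - 46*(-1/129)))/(-243*(-1/99) - 46*(-1/129)) = -19274 + (306 + (27/11 + 46/129))/(27/11 + 46/129) = -19274 + (306 + 3989/1419)/(3989/1419) = -19274 + (1419/3989)*(438203/1419) = -19274 + 438203/3989 = -76445783/3989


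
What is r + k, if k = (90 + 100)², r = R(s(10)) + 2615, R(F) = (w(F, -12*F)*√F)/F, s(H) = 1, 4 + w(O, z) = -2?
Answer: 38709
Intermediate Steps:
w(O, z) = -6 (w(O, z) = -4 - 2 = -6)
R(F) = -6/√F (R(F) = (-6*√F)/F = -6/√F)
r = 2609 (r = -6/√1 + 2615 = -6*1 + 2615 = -6 + 2615 = 2609)
k = 36100 (k = 190² = 36100)
r + k = 2609 + 36100 = 38709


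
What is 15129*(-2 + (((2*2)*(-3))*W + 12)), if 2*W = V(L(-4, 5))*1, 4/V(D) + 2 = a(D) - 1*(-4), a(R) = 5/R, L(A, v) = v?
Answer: 30258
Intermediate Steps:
V(D) = 4/(2 + 5/D) (V(D) = 4/(-2 + (5/D - 1*(-4))) = 4/(-2 + (5/D + 4)) = 4/(-2 + (4 + 5/D)) = 4/(2 + 5/D))
W = 2/3 (W = ((4*5/(5 + 2*5))*1)/2 = ((4*5/(5 + 10))*1)/2 = ((4*5/15)*1)/2 = ((4*5*(1/15))*1)/2 = ((4/3)*1)/2 = (1/2)*(4/3) = 2/3 ≈ 0.66667)
15129*(-2 + (((2*2)*(-3))*W + 12)) = 15129*(-2 + (((2*2)*(-3))*(2/3) + 12)) = 15129*(-2 + ((4*(-3))*(2/3) + 12)) = 15129*(-2 + (-12*2/3 + 12)) = 15129*(-2 + (-8 + 12)) = 15129*(-2 + 4) = 15129*2 = 30258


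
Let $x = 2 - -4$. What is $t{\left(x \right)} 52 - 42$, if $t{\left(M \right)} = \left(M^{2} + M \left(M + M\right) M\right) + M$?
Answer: $24606$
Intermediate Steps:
$x = 6$ ($x = 2 + 4 = 6$)
$t{\left(M \right)} = M + M^{2} + 2 M^{3}$ ($t{\left(M \right)} = \left(M^{2} + M 2 M M\right) + M = \left(M^{2} + 2 M^{2} M\right) + M = \left(M^{2} + 2 M^{3}\right) + M = M + M^{2} + 2 M^{3}$)
$t{\left(x \right)} 52 - 42 = 6 \left(1 + 6 + 2 \cdot 6^{2}\right) 52 - 42 = 6 \left(1 + 6 + 2 \cdot 36\right) 52 - 42 = 6 \left(1 + 6 + 72\right) 52 - 42 = 6 \cdot 79 \cdot 52 - 42 = 474 \cdot 52 - 42 = 24648 - 42 = 24606$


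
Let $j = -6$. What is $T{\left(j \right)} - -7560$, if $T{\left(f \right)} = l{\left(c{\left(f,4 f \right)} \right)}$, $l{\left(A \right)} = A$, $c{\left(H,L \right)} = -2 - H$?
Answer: $7564$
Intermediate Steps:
$T{\left(f \right)} = -2 - f$
$T{\left(j \right)} - -7560 = \left(-2 - -6\right) - -7560 = \left(-2 + 6\right) + 7560 = 4 + 7560 = 7564$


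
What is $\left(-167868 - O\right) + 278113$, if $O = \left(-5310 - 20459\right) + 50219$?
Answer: $85795$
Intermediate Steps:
$O = 24450$ ($O = -25769 + 50219 = 24450$)
$\left(-167868 - O\right) + 278113 = \left(-167868 - 24450\right) + 278113 = -192318 + 278113 = 85795$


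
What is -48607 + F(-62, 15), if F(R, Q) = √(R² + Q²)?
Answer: -48607 + √4069 ≈ -48543.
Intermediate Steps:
F(R, Q) = √(Q² + R²)
-48607 + F(-62, 15) = -48607 + √(15² + (-62)²) = -48607 + √(225 + 3844) = -48607 + √4069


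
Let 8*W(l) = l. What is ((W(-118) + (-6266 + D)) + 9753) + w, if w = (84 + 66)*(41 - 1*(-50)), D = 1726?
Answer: 75393/4 ≈ 18848.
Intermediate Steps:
W(l) = l/8
w = 13650 (w = 150*(41 + 50) = 150*91 = 13650)
((W(-118) + (-6266 + D)) + 9753) + w = (((⅛)*(-118) + (-6266 + 1726)) + 9753) + 13650 = ((-59/4 - 4540) + 9753) + 13650 = (-18219/4 + 9753) + 13650 = 20793/4 + 13650 = 75393/4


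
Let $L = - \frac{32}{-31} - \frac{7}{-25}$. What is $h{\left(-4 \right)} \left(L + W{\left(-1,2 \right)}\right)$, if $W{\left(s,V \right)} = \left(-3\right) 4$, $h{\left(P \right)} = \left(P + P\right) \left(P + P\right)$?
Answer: $- \frac{530112}{775} \approx -684.02$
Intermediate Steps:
$h{\left(P \right)} = 4 P^{2}$ ($h{\left(P \right)} = 2 P 2 P = 4 P^{2}$)
$W{\left(s,V \right)} = -12$
$L = \frac{1017}{775}$ ($L = \left(-32\right) \left(- \frac{1}{31}\right) - - \frac{7}{25} = \frac{32}{31} + \frac{7}{25} = \frac{1017}{775} \approx 1.3123$)
$h{\left(-4 \right)} \left(L + W{\left(-1,2 \right)}\right) = 4 \left(-4\right)^{2} \left(\frac{1017}{775} - 12\right) = 4 \cdot 16 \left(- \frac{8283}{775}\right) = 64 \left(- \frac{8283}{775}\right) = - \frac{530112}{775}$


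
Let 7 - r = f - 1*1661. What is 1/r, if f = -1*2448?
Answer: 1/4116 ≈ 0.00024295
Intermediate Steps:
f = -2448
r = 4116 (r = 7 - (-2448 - 1*1661) = 7 - (-2448 - 1661) = 7 - 1*(-4109) = 7 + 4109 = 4116)
1/r = 1/4116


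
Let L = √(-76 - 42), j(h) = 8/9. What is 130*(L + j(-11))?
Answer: 1040/9 + 130*I*√118 ≈ 115.56 + 1412.2*I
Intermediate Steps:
j(h) = 8/9 (j(h) = 8*(⅑) = 8/9)
L = I*√118 (L = √(-118) = I*√118 ≈ 10.863*I)
130*(L + j(-11)) = 130*(I*√118 + 8/9) = 130*(8/9 + I*√118) = 1040/9 + 130*I*√118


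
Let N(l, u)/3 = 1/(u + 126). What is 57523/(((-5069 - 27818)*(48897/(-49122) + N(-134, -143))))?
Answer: 5337329078/3575967945 ≈ 1.4926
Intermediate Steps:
N(l, u) = 3/(126 + u) (N(l, u) = 3/(u + 126) = 3/(126 + u))
57523/(((-5069 - 27818)*(48897/(-49122) + N(-134, -143)))) = 57523/(((-5069 - 27818)*(48897/(-49122) + 3/(126 - 143)))) = 57523/((-32887*(48897*(-1/49122) + 3/(-17)))) = 57523/((-32887*(-5433/5458 + 3*(-1/17)))) = 57523/((-32887*(-5433/5458 - 3/17))) = 57523/((-32887*(-108735/92786))) = 57523/(3575967945/92786) = 57523*(92786/3575967945) = 5337329078/3575967945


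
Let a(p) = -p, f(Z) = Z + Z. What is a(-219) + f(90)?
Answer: 399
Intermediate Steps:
f(Z) = 2*Z
a(-219) + f(90) = -1*(-219) + 2*90 = 219 + 180 = 399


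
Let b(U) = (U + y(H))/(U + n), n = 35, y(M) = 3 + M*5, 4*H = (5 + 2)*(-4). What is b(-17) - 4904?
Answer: -88321/18 ≈ -4906.7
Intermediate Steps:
H = -7 (H = ((5 + 2)*(-4))/4 = (7*(-4))/4 = (¼)*(-28) = -7)
y(M) = 3 + 5*M
b(U) = (-32 + U)/(35 + U) (b(U) = (U + (3 + 5*(-7)))/(U + 35) = (U + (3 - 35))/(35 + U) = (U - 32)/(35 + U) = (-32 + U)/(35 + U))
b(-17) - 4904 = (-32 - 17)/(35 - 17) - 4904 = -49/18 - 4904 = -88321/18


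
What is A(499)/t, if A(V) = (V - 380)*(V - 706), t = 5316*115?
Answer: -357/8860 ≈ -0.040293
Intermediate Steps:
t = 611340
A(V) = (-706 + V)*(-380 + V) (A(V) = (-380 + V)*(-706 + V) = (-706 + V)*(-380 + V))
A(499)/t = (268280 + 499**2 - 1086*499)/611340 = (268280 + 249001 - 541914)*(1/611340) = -24633*1/611340 = -357/8860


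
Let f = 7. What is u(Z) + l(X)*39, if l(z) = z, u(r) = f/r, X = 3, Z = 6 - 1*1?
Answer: 592/5 ≈ 118.40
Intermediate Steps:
Z = 5 (Z = 6 - 1 = 5)
u(r) = 7/r
u(Z) + l(X)*39 = 7/5 + 3*39 = 7*(⅕) + 117 = 7/5 + 117 = 592/5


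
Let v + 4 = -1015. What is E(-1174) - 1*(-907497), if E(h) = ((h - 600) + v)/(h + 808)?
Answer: 110715565/122 ≈ 9.0751e+5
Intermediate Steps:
v = -1019 (v = -4 - 1015 = -1019)
E(h) = (-1619 + h)/(808 + h) (E(h) = ((h - 600) - 1019)/(h + 808) = ((-600 + h) - 1019)/(808 + h) = (-1619 + h)/(808 + h))
E(-1174) - 1*(-907497) = (-1619 - 1174)/(808 - 1174) - 1*(-907497) = -2793/(-366) + 907497 = -1/366*(-2793) + 907497 = 931/122 + 907497 = 110715565/122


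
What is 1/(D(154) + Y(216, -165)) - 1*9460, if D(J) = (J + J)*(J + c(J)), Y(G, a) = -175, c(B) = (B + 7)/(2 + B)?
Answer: -17552273161/1855420 ≈ -9460.0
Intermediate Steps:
c(B) = (7 + B)/(2 + B)
D(J) = 2*J*(J + (7 + J)/(2 + J)) (D(J) = (J + J)*(J + (7 + J)/(2 + J)) = (2*J)*(J + (7 + J)/(2 + J)) = 2*J*(J + (7 + J)/(2 + J)))
1/(D(154) + Y(216, -165)) - 1*9460 = 1/(2*154*(7 + 154 + 154*(2 + 154))/(2 + 154) - 175) - 1*9460 = 1/(2*154*(7 + 154 + 154*156)/156 - 175) - 9460 = 1/(2*154*(1/156)*(7 + 154 + 24024) - 175) - 9460 = 1/(2*154*(1/156)*24185 - 175) - 9460 = 1/(1862245/39 - 175) - 9460 = 1/(1855420/39) - 9460 = 39/1855420 - 9460 = -17552273161/1855420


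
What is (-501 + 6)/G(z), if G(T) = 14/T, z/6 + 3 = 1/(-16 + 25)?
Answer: 4290/7 ≈ 612.86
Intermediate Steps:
z = -52/3 (z = -18 + 6/(-16 + 25) = -18 + 6/9 = -18 + 6*(1/9) = -18 + 2/3 = -52/3 ≈ -17.333)
(-501 + 6)/G(z) = (-501 + 6)/((14/(-52/3))) = -495/(14*(-3/52)) = -495/(-21/26) = -495*(-26/21) = 4290/7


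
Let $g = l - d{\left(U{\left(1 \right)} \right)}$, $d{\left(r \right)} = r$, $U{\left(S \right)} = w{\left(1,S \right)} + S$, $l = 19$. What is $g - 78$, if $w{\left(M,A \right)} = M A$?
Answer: $-61$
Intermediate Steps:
$w{\left(M,A \right)} = A M$
$U{\left(S \right)} = 2 S$ ($U{\left(S \right)} = S 1 + S = S + S = 2 S$)
$g = 17$ ($g = 19 - 2 \cdot 1 = 19 - 2 = 17$)
$g - 78 = 17 - 78 = -61$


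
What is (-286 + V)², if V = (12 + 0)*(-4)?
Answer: 111556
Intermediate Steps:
V = -48 (V = 12*(-4) = -48)
(-286 + V)² = (-286 - 48)² = (-334)² = 111556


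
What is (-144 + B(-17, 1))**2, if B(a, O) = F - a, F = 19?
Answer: 11664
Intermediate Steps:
B(a, O) = 19 - a
(-144 + B(-17, 1))**2 = (-144 + (19 - 1*(-17)))**2 = (-144 + (19 + 17))**2 = (-144 + 36)**2 = (-108)**2 = 11664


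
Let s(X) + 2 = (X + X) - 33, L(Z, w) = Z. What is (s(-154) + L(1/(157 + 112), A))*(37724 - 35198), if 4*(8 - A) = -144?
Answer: -233063916/269 ≈ -8.6641e+5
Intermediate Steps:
A = 44 (A = 8 - ¼*(-144) = 8 + 36 = 44)
s(X) = -35 + 2*X (s(X) = -2 + ((X + X) - 33) = -2 + (2*X - 33) = -2 + (-33 + 2*X) = -35 + 2*X)
(s(-154) + L(1/(157 + 112), A))*(37724 - 35198) = ((-35 + 2*(-154)) + 1/(157 + 112))*(37724 - 35198) = ((-35 - 308) + 1/269)*2526 = (-343 + 1/269)*2526 = -92266/269*2526 = -233063916/269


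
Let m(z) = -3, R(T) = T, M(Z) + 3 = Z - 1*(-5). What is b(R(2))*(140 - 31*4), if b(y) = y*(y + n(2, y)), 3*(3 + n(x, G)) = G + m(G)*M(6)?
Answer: -800/3 ≈ -266.67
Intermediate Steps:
M(Z) = 2 + Z (M(Z) = -3 + (Z - 1*(-5)) = -3 + (Z + 5) = -3 + (5 + Z) = 2 + Z)
n(x, G) = -11 + G/3 (n(x, G) = -3 + (G - 3*(2 + 6))/3 = -3 + (G - 3*8)/3 = -3 + (G - 24)/3 = -3 + (-24 + G)/3 = -3 + (-8 + G/3) = -11 + G/3)
b(y) = y*(-11 + 4*y/3) (b(y) = y*(y + (-11 + y/3)) = y*(-11 + 4*y/3))
b(R(2))*(140 - 31*4) = ((⅓)*2*(-33 + 4*2))*(140 - 31*4) = ((⅓)*2*(-33 + 8))*(140 - 124) = ((⅓)*2*(-25))*16 = -50/3*16 = -800/3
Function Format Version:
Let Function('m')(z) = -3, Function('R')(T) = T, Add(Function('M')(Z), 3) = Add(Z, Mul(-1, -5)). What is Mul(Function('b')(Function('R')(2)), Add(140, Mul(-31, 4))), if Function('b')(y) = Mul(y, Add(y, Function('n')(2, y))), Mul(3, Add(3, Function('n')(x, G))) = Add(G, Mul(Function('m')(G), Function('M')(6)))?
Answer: Rational(-800, 3) ≈ -266.67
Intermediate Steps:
Function('M')(Z) = Add(2, Z) (Function('M')(Z) = Add(-3, Add(Z, Mul(-1, -5))) = Add(-3, Add(Z, 5)) = Add(-3, Add(5, Z)) = Add(2, Z))
Function('n')(x, G) = Add(-11, Mul(Rational(1, 3), G)) (Function('n')(x, G) = Add(-3, Mul(Rational(1, 3), Add(G, Mul(-3, Add(2, 6))))) = Add(-3, Mul(Rational(1, 3), Add(G, Mul(-3, 8)))) = Add(-3, Mul(Rational(1, 3), Add(G, -24))) = Add(-3, Mul(Rational(1, 3), Add(-24, G))) = Add(-3, Add(-8, Mul(Rational(1, 3), G))) = Add(-11, Mul(Rational(1, 3), G)))
Function('b')(y) = Mul(y, Add(-11, Mul(Rational(4, 3), y))) (Function('b')(y) = Mul(y, Add(y, Add(-11, Mul(Rational(1, 3), y)))) = Mul(y, Add(-11, Mul(Rational(4, 3), y))))
Mul(Function('b')(Function('R')(2)), Add(140, Mul(-31, 4))) = Mul(Mul(Rational(1, 3), 2, Add(-33, Mul(4, 2))), Add(140, Mul(-31, 4))) = Mul(Mul(Rational(1, 3), 2, Add(-33, 8)), Add(140, -124)) = Mul(Mul(Rational(1, 3), 2, -25), 16) = Mul(Rational(-50, 3), 16) = Rational(-800, 3)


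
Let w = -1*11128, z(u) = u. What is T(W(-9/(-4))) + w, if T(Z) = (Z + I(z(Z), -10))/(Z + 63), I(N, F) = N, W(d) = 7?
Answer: -55639/5 ≈ -11128.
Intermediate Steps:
w = -11128
T(Z) = 2*Z/(63 + Z) (T(Z) = (Z + Z)/(Z + 63) = (2*Z)/(63 + Z) = 2*Z/(63 + Z))
T(W(-9/(-4))) + w = 2*7/(63 + 7) - 11128 = 2*7/70 - 11128 = 2*7*(1/70) - 11128 = ⅕ - 11128 = -55639/5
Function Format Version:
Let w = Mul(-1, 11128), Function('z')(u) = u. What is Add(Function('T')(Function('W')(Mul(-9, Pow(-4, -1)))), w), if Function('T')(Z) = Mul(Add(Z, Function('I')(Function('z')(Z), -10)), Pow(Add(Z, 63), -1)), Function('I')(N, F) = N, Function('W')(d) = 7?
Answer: Rational(-55639, 5) ≈ -11128.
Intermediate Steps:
w = -11128
Function('T')(Z) = Mul(2, Z, Pow(Add(63, Z), -1)) (Function('T')(Z) = Mul(Add(Z, Z), Pow(Add(Z, 63), -1)) = Mul(Mul(2, Z), Pow(Add(63, Z), -1)) = Mul(2, Z, Pow(Add(63, Z), -1)))
Add(Function('T')(Function('W')(Mul(-9, Pow(-4, -1)))), w) = Add(Mul(2, 7, Pow(Add(63, 7), -1)), -11128) = Add(Mul(2, 7, Pow(70, -1)), -11128) = Add(Mul(2, 7, Rational(1, 70)), -11128) = Add(Rational(1, 5), -11128) = Rational(-55639, 5)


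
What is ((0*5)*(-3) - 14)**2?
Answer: 196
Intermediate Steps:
((0*5)*(-3) - 14)**2 = (0*(-3) - 14)**2 = (0 - 14)**2 = (-14)**2 = 196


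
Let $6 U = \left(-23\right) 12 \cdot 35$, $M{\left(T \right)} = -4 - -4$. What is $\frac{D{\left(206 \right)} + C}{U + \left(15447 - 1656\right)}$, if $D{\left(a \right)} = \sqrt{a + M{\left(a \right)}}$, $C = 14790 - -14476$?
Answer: $\frac{29266}{12181} + \frac{\sqrt{206}}{12181} \approx 2.4038$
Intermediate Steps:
$M{\left(T \right)} = 0$ ($M{\left(T \right)} = -4 + 4 = 0$)
$C = 29266$ ($C = 14790 + 14476 = 29266$)
$U = -1610$ ($U = \frac{\left(-23\right) 12 \cdot 35}{6} = \frac{\left(-276\right) 35}{6} = \frac{1}{6} \left(-9660\right) = -1610$)
$D{\left(a \right)} = \sqrt{a}$ ($D{\left(a \right)} = \sqrt{a + 0} = \sqrt{a}$)
$\frac{D{\left(206 \right)} + C}{U + \left(15447 - 1656\right)} = \frac{\sqrt{206} + 29266}{-1610 + \left(15447 - 1656\right)} = \frac{29266 + \sqrt{206}}{-1610 + \left(15447 - 1656\right)} = \frac{29266 + \sqrt{206}}{-1610 + 13791} = \frac{29266 + \sqrt{206}}{12181} = \left(29266 + \sqrt{206}\right) \frac{1}{12181} = \frac{29266}{12181} + \frac{\sqrt{206}}{12181}$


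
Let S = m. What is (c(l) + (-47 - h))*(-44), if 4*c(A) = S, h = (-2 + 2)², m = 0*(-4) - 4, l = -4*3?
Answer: 2112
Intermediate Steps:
l = -12
m = -4 (m = 0 - 4 = -4)
h = 0 (h = 0² = 0)
S = -4
c(A) = -1 (c(A) = (¼)*(-4) = -1)
(c(l) + (-47 - h))*(-44) = (-1 + (-47 - 1*0))*(-44) = (-1 + (-47 + 0))*(-44) = (-1 - 47)*(-44) = -48*(-44) = 2112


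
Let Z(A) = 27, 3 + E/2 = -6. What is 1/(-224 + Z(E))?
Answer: -1/197 ≈ -0.0050761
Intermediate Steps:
E = -18 (E = -6 + 2*(-6) = -6 - 12 = -18)
1/(-224 + Z(E)) = 1/(-224 + 27) = 1/(-197) = -1/197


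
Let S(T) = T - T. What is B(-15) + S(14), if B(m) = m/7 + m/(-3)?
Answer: 20/7 ≈ 2.8571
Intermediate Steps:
S(T) = 0
B(m) = -4*m/21 (B(m) = m*(⅐) + m*(-⅓) = m/7 - m/3 = -4*m/21)
B(-15) + S(14) = -4/21*(-15) + 0 = 20/7 + 0 = 20/7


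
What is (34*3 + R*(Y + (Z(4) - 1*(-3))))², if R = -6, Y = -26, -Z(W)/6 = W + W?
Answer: 278784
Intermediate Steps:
Z(W) = -12*W (Z(W) = -6*(W + W) = -12*W)
(34*3 + R*(Y + (Z(4) - 1*(-3))))² = (34*3 - 6*(-26 + (-12*4 - 1*(-3))))² = (102 - 6*(-26 + (-48 + 3)))² = (102 - 6*(-26 - 45))² = (102 - 6*(-71))² = (102 + 426)² = 528² = 278784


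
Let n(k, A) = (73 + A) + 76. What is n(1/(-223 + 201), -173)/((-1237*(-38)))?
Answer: -12/23503 ≈ -0.00051057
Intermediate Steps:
n(k, A) = 149 + A
n(1/(-223 + 201), -173)/((-1237*(-38))) = (149 - 173)/((-1237*(-38))) = -24/47006 = -24*1/47006 = -12/23503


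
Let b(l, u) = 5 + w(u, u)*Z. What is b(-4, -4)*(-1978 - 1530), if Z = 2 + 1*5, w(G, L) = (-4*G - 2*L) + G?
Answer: -508660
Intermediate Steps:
w(G, L) = -3*G - 2*L
Z = 7 (Z = 2 + 5 = 7)
b(l, u) = 5 - 35*u (b(l, u) = 5 + (-3*u - 2*u)*7 = 5 - 5*u*7 = 5 - 35*u)
b(-4, -4)*(-1978 - 1530) = (5 - 35*(-4))*(-1978 - 1530) = (5 + 140)*(-3508) = 145*(-3508) = -508660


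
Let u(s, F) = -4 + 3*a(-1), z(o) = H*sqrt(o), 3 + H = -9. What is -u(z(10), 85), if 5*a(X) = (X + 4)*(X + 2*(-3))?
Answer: 83/5 ≈ 16.600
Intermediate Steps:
H = -12 (H = -3 - 9 = -12)
z(o) = -12*sqrt(o)
a(X) = (-6 + X)*(4 + X)/5 (a(X) = ((X + 4)*(X + 2*(-3)))/5 = ((4 + X)*(X - 6))/5 = ((4 + X)*(-6 + X))/5 = ((-6 + X)*(4 + X))/5 = (-6 + X)*(4 + X)/5)
u(s, F) = -83/5 (u(s, F) = -4 + 3*(-24/5 - 2/5*(-1) + (1/5)*(-1)**2) = -4 + 3*(-24/5 + 2/5 + (1/5)*1) = -4 + 3*(-24/5 + 2/5 + 1/5) = -4 + 3*(-21/5) = -4 - 63/5 = -83/5)
-u(z(10), 85) = -1*(-83/5) = 83/5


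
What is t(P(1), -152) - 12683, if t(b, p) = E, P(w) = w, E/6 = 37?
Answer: -12461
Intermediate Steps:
E = 222 (E = 6*37 = 222)
t(b, p) = 222
t(P(1), -152) - 12683 = 222 - 12683 = -12461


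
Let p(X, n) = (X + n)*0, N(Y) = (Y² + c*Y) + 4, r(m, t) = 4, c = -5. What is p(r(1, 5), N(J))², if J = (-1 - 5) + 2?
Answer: 0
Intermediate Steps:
J = -4 (J = -6 + 2 = -4)
N(Y) = 4 + Y² - 5*Y (N(Y) = (Y² - 5*Y) + 4 = 4 + Y² - 5*Y)
p(X, n) = 0
p(r(1, 5), N(J))² = 0² = 0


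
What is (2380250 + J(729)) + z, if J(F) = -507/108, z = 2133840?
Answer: 162507071/36 ≈ 4.5141e+6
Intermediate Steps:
J(F) = -169/36 (J(F) = -507*1/108 = -169/36)
(2380250 + J(729)) + z = (2380250 - 169/36) + 2133840 = 85688831/36 + 2133840 = 162507071/36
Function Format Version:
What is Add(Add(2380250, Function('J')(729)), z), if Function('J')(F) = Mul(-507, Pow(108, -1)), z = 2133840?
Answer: Rational(162507071, 36) ≈ 4.5141e+6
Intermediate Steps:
Function('J')(F) = Rational(-169, 36) (Function('J')(F) = Mul(-507, Rational(1, 108)) = Rational(-169, 36))
Add(Add(2380250, Function('J')(729)), z) = Add(Add(2380250, Rational(-169, 36)), 2133840) = Add(Rational(85688831, 36), 2133840) = Rational(162507071, 36)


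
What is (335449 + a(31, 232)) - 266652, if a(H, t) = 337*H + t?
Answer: 79476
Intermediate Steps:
a(H, t) = t + 337*H
(335449 + a(31, 232)) - 266652 = (335449 + (232 + 337*31)) - 266652 = (335449 + (232 + 10447)) - 266652 = (335449 + 10679) - 266652 = 346128 - 266652 = 79476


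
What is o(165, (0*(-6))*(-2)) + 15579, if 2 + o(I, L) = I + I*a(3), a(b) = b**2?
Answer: 17227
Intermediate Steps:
o(I, L) = -2 + 10*I (o(I, L) = -2 + (I + I*3**2) = -2 + (I + I*9) = -2 + (I + 9*I) = -2 + 10*I)
o(165, (0*(-6))*(-2)) + 15579 = (-2 + 10*165) + 15579 = (-2 + 1650) + 15579 = 1648 + 15579 = 17227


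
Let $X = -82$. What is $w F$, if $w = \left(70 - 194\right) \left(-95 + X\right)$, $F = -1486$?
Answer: $-32614728$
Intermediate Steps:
$w = 21948$ ($w = \left(70 - 194\right) \left(-95 - 82\right) = \left(-124\right) \left(-177\right) = 21948$)
$w F = 21948 \left(-1486\right) = -32614728$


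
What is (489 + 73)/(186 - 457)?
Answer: -562/271 ≈ -2.0738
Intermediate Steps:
(489 + 73)/(186 - 457) = 562/(-271) = 562*(-1/271) = -562/271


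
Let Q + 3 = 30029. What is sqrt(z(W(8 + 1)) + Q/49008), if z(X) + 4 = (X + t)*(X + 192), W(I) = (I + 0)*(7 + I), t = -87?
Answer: sqrt(2874427048230)/12252 ≈ 138.38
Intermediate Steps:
W(I) = I*(7 + I)
z(X) = -4 + (-87 + X)*(192 + X) (z(X) = -4 + (X - 87)*(X + 192) = -4 + (-87 + X)*(192 + X))
Q = 30026 (Q = -3 + 30029 = 30026)
sqrt(z(W(8 + 1)) + Q/49008) = sqrt((-16708 + ((8 + 1)*(7 + (8 + 1)))**2 + 105*((8 + 1)*(7 + (8 + 1)))) + 30026/49008) = sqrt((-16708 + (9*(7 + 9))**2 + 105*(9*(7 + 9))) + 30026*(1/49008)) = sqrt((-16708 + (9*16)**2 + 105*(9*16)) + 15013/24504) = sqrt((-16708 + 144**2 + 105*144) + 15013/24504) = sqrt((-16708 + 20736 + 15120) + 15013/24504) = sqrt(19148 + 15013/24504) = sqrt(469217605/24504) = sqrt(2874427048230)/12252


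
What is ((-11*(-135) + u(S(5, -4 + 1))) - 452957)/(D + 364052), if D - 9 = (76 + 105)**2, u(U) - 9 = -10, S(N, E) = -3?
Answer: -150491/132274 ≈ -1.1377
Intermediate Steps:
u(U) = -1 (u(U) = 9 - 10 = -1)
D = 32770 (D = 9 + (76 + 105)**2 = 9 + 181**2 = 9 + 32761 = 32770)
((-11*(-135) + u(S(5, -4 + 1))) - 452957)/(D + 364052) = ((-11*(-135) - 1) - 452957)/(32770 + 364052) = ((1485 - 1) - 452957)/396822 = (1484 - 452957)*(1/396822) = -451473*1/396822 = -150491/132274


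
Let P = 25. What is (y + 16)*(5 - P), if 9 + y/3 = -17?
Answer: 1240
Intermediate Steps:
y = -78 (y = -27 + 3*(-17) = -27 - 51 = -78)
(y + 16)*(5 - P) = (-78 + 16)*(5 - 1*25) = -62*(5 - 25) = -62*(-20) = 1240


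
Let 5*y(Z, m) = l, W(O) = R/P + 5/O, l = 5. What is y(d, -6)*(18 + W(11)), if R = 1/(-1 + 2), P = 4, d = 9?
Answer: 823/44 ≈ 18.705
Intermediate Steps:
R = 1 (R = 1/1 = 1)
W(O) = ¼ + 5/O (W(O) = 1/4 + 5/O = 1*(¼) + 5/O = ¼ + 5/O)
y(Z, m) = 1 (y(Z, m) = (⅕)*5 = 1)
y(d, -6)*(18 + W(11)) = 1*(18 + (¼)*(20 + 11)/11) = 1*(18 + (¼)*(1/11)*31) = 1*(18 + 31/44) = 1*(823/44) = 823/44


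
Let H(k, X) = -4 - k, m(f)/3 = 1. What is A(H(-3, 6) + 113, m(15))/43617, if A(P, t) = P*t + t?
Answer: 113/14539 ≈ 0.0077722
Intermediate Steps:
m(f) = 3 (m(f) = 3*1 = 3)
A(P, t) = t + P*t
A(H(-3, 6) + 113, m(15))/43617 = (3*(1 + ((-4 - 1*(-3)) + 113)))/43617 = (3*(1 + ((-4 + 3) + 113)))*(1/43617) = (3*(1 + (-1 + 113)))*(1/43617) = (3*(1 + 112))*(1/43617) = (3*113)*(1/43617) = 339*(1/43617) = 113/14539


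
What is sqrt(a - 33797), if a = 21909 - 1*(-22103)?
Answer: 3*sqrt(1135) ≈ 101.07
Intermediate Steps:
a = 44012 (a = 21909 + 22103 = 44012)
sqrt(a - 33797) = sqrt(44012 - 33797) = sqrt(10215) = 3*sqrt(1135)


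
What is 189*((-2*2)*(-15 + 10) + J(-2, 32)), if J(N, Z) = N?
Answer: 3402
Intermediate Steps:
189*((-2*2)*(-15 + 10) + J(-2, 32)) = 189*((-2*2)*(-15 + 10) - 2) = 189*(-4*(-5) - 2) = 189*(20 - 2) = 189*18 = 3402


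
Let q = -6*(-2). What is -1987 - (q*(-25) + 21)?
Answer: -1708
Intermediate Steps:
q = 12
-1987 - (q*(-25) + 21) = -1987 - (12*(-25) + 21) = -1987 - (-300 + 21) = -1987 - 1*(-279) = -1987 + 279 = -1708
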